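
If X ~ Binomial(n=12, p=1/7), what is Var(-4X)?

For X ~ Binomial(n=12, p=1/7):
Var(X) = \frac{72}{49}
Var(-4X) = (-4)² × Var(X) = 16 × \frac{72}{49} = \frac{1152}{49}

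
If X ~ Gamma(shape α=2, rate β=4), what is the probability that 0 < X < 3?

P(0 < X < 3) = ∫_{0}^{3} f(x) dx
where f(x) = 16 x e^{- 4 x}
= 1 - \frac{13}{e^{12}}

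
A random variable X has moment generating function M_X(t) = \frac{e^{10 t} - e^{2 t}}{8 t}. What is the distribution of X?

The MGF M(t) = \frac{e^{10 t} - e^{2 t}}{8 t} is the standard form for the Uniform distribution.
Comparing with the known MGF formula identifies: Uniform(2, 10)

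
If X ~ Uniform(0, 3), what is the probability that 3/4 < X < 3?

P(3/4 < X < 3) = ∫_{3/4}^{3} f(x) dx
where f(x) = \frac{1}{3}
= \frac{3}{4}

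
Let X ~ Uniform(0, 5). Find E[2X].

For X ~ Uniform(0, 5):
E[X] = \frac{5}{2}
E[2X] = 2 × E[X] + 0 = 5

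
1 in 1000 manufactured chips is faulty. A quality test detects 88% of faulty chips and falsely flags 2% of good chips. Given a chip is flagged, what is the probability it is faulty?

Let D = the rare event, + = positive/flagged.
P(D) = 1/1000
P(+|D) = 88/100 = 22/25
P(+|D') = 2/100 = 1/50
P(+) = P(+|D)P(D) + P(+|D')P(D')
     = \frac{22}{25} × \frac{1}{1000} + \frac{1}{50} × \frac{999}{1000}
     = \frac{1043}{50000}
P(D|+) = P(+|D)P(D)/P(+) = \frac{44}{1043}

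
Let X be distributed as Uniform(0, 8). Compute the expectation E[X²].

Using the identity E[X²] = Var(X) + (E[X])²:
E[X] = 4
Var(X) = \frac{16}{3}
E[X²] = \frac{16}{3} + (4)²
= \frac{64}{3}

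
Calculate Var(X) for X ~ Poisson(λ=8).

For X ~ Poisson(λ=8):
Var(X) = 8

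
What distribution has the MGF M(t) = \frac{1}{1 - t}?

The MGF M(t) = \frac{1}{1 - t} is the standard form for the Exponential distribution.
Comparing with the known MGF formula identifies: Exponential(rate λ=1)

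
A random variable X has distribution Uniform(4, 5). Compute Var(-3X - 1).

For X ~ Uniform(4, 5):
Var(X) = \frac{1}{12}
Var(-3X - 1) = (-3)² × Var(X) = 9 × \frac{1}{12} = \frac{3}{4}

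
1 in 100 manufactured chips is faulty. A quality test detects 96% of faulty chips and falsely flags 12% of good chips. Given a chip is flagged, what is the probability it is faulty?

Let D = the rare event, + = positive/flagged.
P(D) = 1/100
P(+|D) = 96/100 = 24/25
P(+|D') = 12/100 = 3/25
P(+) = P(+|D)P(D) + P(+|D')P(D')
     = \frac{24}{25} × \frac{1}{100} + \frac{3}{25} × \frac{99}{100}
     = \frac{321}{2500}
P(D|+) = P(+|D)P(D)/P(+) = \frac{8}{107}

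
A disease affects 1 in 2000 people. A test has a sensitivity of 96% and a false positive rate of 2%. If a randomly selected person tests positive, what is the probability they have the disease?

Let D = the rare event, + = positive/flagged.
P(D) = 1/2000
P(+|D) = 96/100 = 24/25
P(+|D') = 2/100 = 1/50
P(+) = P(+|D)P(D) + P(+|D')P(D')
     = \frac{24}{25} × \frac{1}{2000} + \frac{1}{50} × \frac{1999}{2000}
     = \frac{2047}{100000}
P(D|+) = P(+|D)P(D)/P(+) = \frac{48}{2047}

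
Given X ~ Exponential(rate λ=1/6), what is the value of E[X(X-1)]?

E[X(X-1)] = E[X² - X] = E[X²] - E[X]
E[X] = 6
E[X²] = Var(X) + (E[X])² = 36 + (6)² = 72
E[X(X-1)] = 72 - 6 = 66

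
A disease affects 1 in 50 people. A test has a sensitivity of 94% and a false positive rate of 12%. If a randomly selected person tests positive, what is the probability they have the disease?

Let D = the rare event, + = positive/flagged.
P(D) = 1/50
P(+|D) = 94/100 = 47/50
P(+|D') = 12/100 = 3/25
P(+) = P(+|D)P(D) + P(+|D')P(D')
     = \frac{47}{50} × \frac{1}{50} + \frac{3}{25} × \frac{49}{50}
     = \frac{341}{2500}
P(D|+) = P(+|D)P(D)/P(+) = \frac{47}{341}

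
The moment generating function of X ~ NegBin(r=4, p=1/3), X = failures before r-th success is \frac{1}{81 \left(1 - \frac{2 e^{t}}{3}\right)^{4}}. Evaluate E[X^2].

To find E[X^2], compute M^(2)(0):
M^(1)(t) = \frac{8 e^{t}}{243 \left(1 - \frac{2 e^{t}}{3}\right)^{5}}
M^(2)(t) = \frac{8 e^{t}}{243 \left(1 - \frac{2 e^{t}}{3}\right)^{5}} + \frac{80 e^{2 t}}{729 \left(1 - \frac{2 e^{t}}{3}\right)^{6}}
M^(2)(0) = 88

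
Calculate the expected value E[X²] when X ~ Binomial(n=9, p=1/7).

Using the identity E[X²] = Var(X) + (E[X])²:
E[X] = \frac{9}{7}
Var(X) = \frac{54}{49}
E[X²] = \frac{54}{49} + (\frac{9}{7})²
= \frac{135}{49}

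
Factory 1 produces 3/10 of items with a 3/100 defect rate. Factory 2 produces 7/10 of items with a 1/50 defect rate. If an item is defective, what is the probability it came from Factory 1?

Using Bayes' theorem:
P(F1) = 3/10, P(D|F1) = 3/100
P(F2) = 7/10, P(D|F2) = 1/50
P(D) = P(D|F1)P(F1) + P(D|F2)P(F2)
     = \frac{23}{1000}
P(F1|D) = P(D|F1)P(F1) / P(D)
= \frac{9}{23}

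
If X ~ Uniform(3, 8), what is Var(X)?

For X ~ Uniform(3, 8):
Var(X) = \frac{25}{12}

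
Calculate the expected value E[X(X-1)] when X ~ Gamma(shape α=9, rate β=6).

E[X(X-1)] = E[X² - X] = E[X²] - E[X]
E[X] = \frac{3}{2}
E[X²] = Var(X) + (E[X])² = \frac{1}{4} + (\frac{3}{2})² = \frac{5}{2}
E[X(X-1)] = \frac{5}{2} - \frac{3}{2} = 1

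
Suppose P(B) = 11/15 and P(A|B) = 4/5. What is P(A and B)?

By definition, P(A|B) = P(A ∩ B) / P(B)
So P(A ∩ B) = P(A|B) × P(B)
= 4/5 × 11/15
= 44/75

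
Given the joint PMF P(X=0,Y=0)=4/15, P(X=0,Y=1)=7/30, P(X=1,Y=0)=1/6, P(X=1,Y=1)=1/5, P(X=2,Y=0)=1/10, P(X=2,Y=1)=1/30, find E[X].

First find marginal of X:
P(X=0) = 1/2
P(X=1) = 11/30
P(X=2) = 2/15
E[X] = 0 × 1/2 + 1 × 11/30 + 2 × 2/15 = 19/30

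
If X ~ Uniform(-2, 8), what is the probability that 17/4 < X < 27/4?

P(17/4 < X < 27/4) = ∫_{17/4}^{27/4} f(x) dx
where f(x) = \frac{1}{10}
= \frac{1}{4}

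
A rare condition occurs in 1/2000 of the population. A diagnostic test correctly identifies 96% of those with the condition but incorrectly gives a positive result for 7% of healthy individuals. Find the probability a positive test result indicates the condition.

Let D = the rare event, + = positive/flagged.
P(D) = 1/2000
P(+|D) = 96/100 = 24/25
P(+|D') = 7/100
P(+) = P(+|D)P(D) + P(+|D')P(D')
     = \frac{24}{25} × \frac{1}{2000} + \frac{7}{100} × \frac{1999}{2000}
     = \frac{14089}{200000}
P(D|+) = P(+|D)P(D)/P(+) = \frac{96}{14089}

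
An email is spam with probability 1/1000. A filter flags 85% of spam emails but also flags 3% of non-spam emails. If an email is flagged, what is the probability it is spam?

Let D = the rare event, + = positive/flagged.
P(D) = 1/1000
P(+|D) = 85/100 = 17/20
P(+|D') = 3/100
P(+) = P(+|D)P(D) + P(+|D')P(D')
     = \frac{17}{20} × \frac{1}{1000} + \frac{3}{100} × \frac{999}{1000}
     = \frac{1541}{50000}
P(D|+) = P(+|D)P(D)/P(+) = \frac{85}{3082}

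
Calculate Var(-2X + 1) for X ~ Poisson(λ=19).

For X ~ Poisson(λ=19):
Var(X) = 19
Var(-2X + 1) = (-2)² × Var(X) = 4 × 19 = 76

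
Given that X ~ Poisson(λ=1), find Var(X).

For X ~ Poisson(λ=1):
Var(X) = 1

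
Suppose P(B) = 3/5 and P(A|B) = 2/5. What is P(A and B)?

By definition, P(A|B) = P(A ∩ B) / P(B)
So P(A ∩ B) = P(A|B) × P(B)
= 2/5 × 3/5
= 6/25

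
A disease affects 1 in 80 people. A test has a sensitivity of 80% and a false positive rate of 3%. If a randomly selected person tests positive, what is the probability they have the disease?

Let D = the rare event, + = positive/flagged.
P(D) = 1/80
P(+|D) = 80/100 = 4/5
P(+|D') = 3/100
P(+) = P(+|D)P(D) + P(+|D')P(D')
     = \frac{4}{5} × \frac{1}{80} + \frac{3}{100} × \frac{79}{80}
     = \frac{317}{8000}
P(D|+) = P(+|D)P(D)/P(+) = \frac{80}{317}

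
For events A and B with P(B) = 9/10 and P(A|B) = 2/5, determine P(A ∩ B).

By definition, P(A|B) = P(A ∩ B) / P(B)
So P(A ∩ B) = P(A|B) × P(B)
= 2/5 × 9/10
= 9/25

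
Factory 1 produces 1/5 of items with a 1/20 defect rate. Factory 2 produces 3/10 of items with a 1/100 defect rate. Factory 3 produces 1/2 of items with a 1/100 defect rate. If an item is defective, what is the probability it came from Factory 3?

Using Bayes' theorem:
P(F1) = 1/5, P(D|F1) = 1/20
P(F2) = 3/10, P(D|F2) = 1/100
P(F3) = 1/2, P(D|F3) = 1/100
P(D) = P(D|F1)P(F1) + P(D|F2)P(F2) + P(D|F3)P(F3)
     = \frac{9}{500}
P(F3|D) = P(D|F3)P(F3) / P(D)
= \frac{5}{18}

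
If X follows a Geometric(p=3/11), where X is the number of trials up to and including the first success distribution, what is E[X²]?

Using the identity E[X²] = Var(X) + (E[X])²:
E[X] = \frac{11}{3}
Var(X) = \frac{88}{9}
E[X²] = \frac{88}{9} + (\frac{11}{3})²
= \frac{209}{9}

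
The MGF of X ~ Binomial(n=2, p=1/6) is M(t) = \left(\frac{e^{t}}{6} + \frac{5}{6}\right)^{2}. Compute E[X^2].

To find E[X^2], compute M^(2)(0):
M^(1)(t) = \frac{\left(\frac{e^{t}}{6} + \frac{5}{6}\right) e^{t}}{3}
M^(2)(t) = \frac{\left(\frac{e^{t}}{6} + \frac{5}{6}\right) e^{t}}{3} + \frac{e^{2 t}}{18}
M^(2)(0) = \frac{7}{18}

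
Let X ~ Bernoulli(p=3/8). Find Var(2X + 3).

For X ~ Bernoulli(p=3/8):
Var(X) = \frac{15}{64}
Var(2X + 3) = (2)² × Var(X) = 4 × \frac{15}{64} = \frac{15}{16}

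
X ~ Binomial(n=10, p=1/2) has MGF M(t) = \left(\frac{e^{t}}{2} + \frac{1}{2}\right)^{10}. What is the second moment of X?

To find E[X^2], compute M^(2)(0):
M^(1)(t) = 5 \left(\frac{e^{t}}{2} + \frac{1}{2}\right)^{9} e^{t}
M^(2)(t) = 5 \left(\frac{e^{t}}{2} + \frac{1}{2}\right)^{9} e^{t} + \frac{45 \left(\frac{e^{t}}{2} + \frac{1}{2}\right)^{8} e^{2 t}}{2}
M^(2)(0) = \frac{55}{2}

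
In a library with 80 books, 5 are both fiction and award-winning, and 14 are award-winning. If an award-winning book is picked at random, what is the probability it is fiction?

P(A ∩ B) = 5/80 = 1/16
P(B) = 14/80 = 7/40
P(A|B) = P(A ∩ B) / P(B) = (1/16) / (7/40) = 5/14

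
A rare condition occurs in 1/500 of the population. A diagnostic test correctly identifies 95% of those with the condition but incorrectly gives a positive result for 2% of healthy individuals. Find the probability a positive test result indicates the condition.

Let D = the rare event, + = positive/flagged.
P(D) = 1/500
P(+|D) = 95/100 = 19/20
P(+|D') = 2/100 = 1/50
P(+) = P(+|D)P(D) + P(+|D')P(D')
     = \frac{19}{20} × \frac{1}{500} + \frac{1}{50} × \frac{499}{500}
     = \frac{1093}{50000}
P(D|+) = P(+|D)P(D)/P(+) = \frac{95}{1093}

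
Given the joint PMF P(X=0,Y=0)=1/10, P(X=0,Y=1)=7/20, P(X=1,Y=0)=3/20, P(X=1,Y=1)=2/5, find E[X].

First find marginal of X:
P(X=0) = 9/20
P(X=1) = 11/20
E[X] = 0 × 9/20 + 1 × 11/20 = 11/20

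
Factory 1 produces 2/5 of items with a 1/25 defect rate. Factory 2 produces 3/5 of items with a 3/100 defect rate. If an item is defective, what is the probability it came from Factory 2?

Using Bayes' theorem:
P(F1) = 2/5, P(D|F1) = 1/25
P(F2) = 3/5, P(D|F2) = 3/100
P(D) = P(D|F1)P(F1) + P(D|F2)P(F2)
     = \frac{17}{500}
P(F2|D) = P(D|F2)P(F2) / P(D)
= \frac{9}{17}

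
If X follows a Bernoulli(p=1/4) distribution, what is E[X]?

For X ~ Bernoulli(p=1/4), the expected value is:
E[X] = \frac{1}{4}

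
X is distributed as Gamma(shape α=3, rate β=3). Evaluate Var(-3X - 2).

For X ~ Gamma(shape α=3, rate β=3):
Var(X) = \frac{1}{3}
Var(-3X - 2) = (-3)² × Var(X) = 9 × \frac{1}{3} = 3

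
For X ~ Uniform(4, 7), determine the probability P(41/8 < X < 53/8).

P(41/8 < X < 53/8) = ∫_{41/8}^{53/8} f(x) dx
where f(x) = \frac{1}{3}
= \frac{1}{2}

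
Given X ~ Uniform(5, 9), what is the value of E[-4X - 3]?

For X ~ Uniform(5, 9):
E[X] = 7
E[-4X - 3] = -4 × E[X] - 3 = -31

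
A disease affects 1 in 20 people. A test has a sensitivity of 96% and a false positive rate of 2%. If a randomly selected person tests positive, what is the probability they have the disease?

Let D = the rare event, + = positive/flagged.
P(D) = 1/20
P(+|D) = 96/100 = 24/25
P(+|D') = 2/100 = 1/50
P(+) = P(+|D)P(D) + P(+|D')P(D')
     = \frac{24}{25} × \frac{1}{20} + \frac{1}{50} × \frac{19}{20}
     = \frac{67}{1000}
P(D|+) = P(+|D)P(D)/P(+) = \frac{48}{67}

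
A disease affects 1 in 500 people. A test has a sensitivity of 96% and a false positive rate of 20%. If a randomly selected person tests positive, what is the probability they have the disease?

Let D = the rare event, + = positive/flagged.
P(D) = 1/500
P(+|D) = 96/100 = 24/25
P(+|D') = 20/100 = 1/5
P(+) = P(+|D)P(D) + P(+|D')P(D')
     = \frac{24}{25} × \frac{1}{500} + \frac{1}{5} × \frac{499}{500}
     = \frac{2519}{12500}
P(D|+) = P(+|D)P(D)/P(+) = \frac{24}{2519}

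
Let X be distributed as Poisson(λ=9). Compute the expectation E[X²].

Using the identity E[X²] = Var(X) + (E[X])²:
E[X] = 9
Var(X) = 9
E[X²] = 9 + (9)²
= 90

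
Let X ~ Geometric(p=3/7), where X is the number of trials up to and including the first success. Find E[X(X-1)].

E[X(X-1)] = E[X² - X] = E[X²] - E[X]
E[X] = \frac{7}{3}
E[X²] = Var(X) + (E[X])² = \frac{28}{9} + (\frac{7}{3})² = \frac{77}{9}
E[X(X-1)] = \frac{77}{9} - \frac{7}{3} = \frac{56}{9}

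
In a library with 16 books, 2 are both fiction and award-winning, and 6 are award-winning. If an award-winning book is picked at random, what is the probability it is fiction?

P(A ∩ B) = 2/16 = 1/8
P(B) = 6/16 = 3/8
P(A|B) = P(A ∩ B) / P(B) = (1/8) / (3/8) = 1/3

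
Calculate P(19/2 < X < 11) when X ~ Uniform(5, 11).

P(19/2 < X < 11) = ∫_{19/2}^{11} f(x) dx
where f(x) = \frac{1}{6}
= \frac{1}{4}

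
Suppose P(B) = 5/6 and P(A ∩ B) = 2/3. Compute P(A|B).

P(A|B) = P(A ∩ B) / P(B)
= (2/3) / (5/6)
= 4/5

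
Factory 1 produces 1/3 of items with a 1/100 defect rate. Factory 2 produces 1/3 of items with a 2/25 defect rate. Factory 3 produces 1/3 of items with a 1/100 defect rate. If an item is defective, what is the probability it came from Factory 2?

Using Bayes' theorem:
P(F1) = 1/3, P(D|F1) = 1/100
P(F2) = 1/3, P(D|F2) = 2/25
P(F3) = 1/3, P(D|F3) = 1/100
P(D) = P(D|F1)P(F1) + P(D|F2)P(F2) + P(D|F3)P(F3)
     = \frac{1}{30}
P(F2|D) = P(D|F2)P(F2) / P(D)
= \frac{4}{5}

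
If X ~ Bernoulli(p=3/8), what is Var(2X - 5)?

For X ~ Bernoulli(p=3/8):
Var(X) = \frac{15}{64}
Var(2X - 5) = (2)² × Var(X) = 4 × \frac{15}{64} = \frac{15}{16}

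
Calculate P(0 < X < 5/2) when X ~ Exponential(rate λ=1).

P(0 < X < 5/2) = ∫_{0}^{5/2} f(x) dx
where f(x) = e^{- x}
= 1 - e^{- \frac{5}{2}}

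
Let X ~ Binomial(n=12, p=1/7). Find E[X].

For X ~ Binomial(n=12, p=1/7), the expected value is:
E[X] = \frac{12}{7}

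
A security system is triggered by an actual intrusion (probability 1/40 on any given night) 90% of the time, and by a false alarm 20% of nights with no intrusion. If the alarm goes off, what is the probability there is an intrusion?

Let D = the rare event, + = positive/flagged.
P(D) = 1/40
P(+|D) = 90/100 = 9/10
P(+|D') = 20/100 = 1/5
P(+) = P(+|D)P(D) + P(+|D')P(D')
     = \frac{9}{10} × \frac{1}{40} + \frac{1}{5} × \frac{39}{40}
     = \frac{87}{400}
P(D|+) = P(+|D)P(D)/P(+) = \frac{3}{29}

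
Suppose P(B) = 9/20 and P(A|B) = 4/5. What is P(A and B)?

By definition, P(A|B) = P(A ∩ B) / P(B)
So P(A ∩ B) = P(A|B) × P(B)
= 4/5 × 9/20
= 9/25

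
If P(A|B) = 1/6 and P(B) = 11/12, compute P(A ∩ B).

By definition, P(A|B) = P(A ∩ B) / P(B)
So P(A ∩ B) = P(A|B) × P(B)
= 1/6 × 11/12
= 11/72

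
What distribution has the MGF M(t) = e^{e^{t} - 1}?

The MGF M(t) = e^{e^{t} - 1} is the standard form for the Poisson distribution.
Comparing with the known MGF formula identifies: Poisson(λ=1)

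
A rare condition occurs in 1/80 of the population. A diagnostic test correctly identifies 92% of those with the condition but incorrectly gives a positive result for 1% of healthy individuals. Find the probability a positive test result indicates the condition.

Let D = the rare event, + = positive/flagged.
P(D) = 1/80
P(+|D) = 92/100 = 23/25
P(+|D') = 1/100
P(+) = P(+|D)P(D) + P(+|D')P(D')
     = \frac{23}{25} × \frac{1}{80} + \frac{1}{100} × \frac{79}{80}
     = \frac{171}{8000}
P(D|+) = P(+|D)P(D)/P(+) = \frac{92}{171}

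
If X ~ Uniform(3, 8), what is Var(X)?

For X ~ Uniform(3, 8):
Var(X) = \frac{25}{12}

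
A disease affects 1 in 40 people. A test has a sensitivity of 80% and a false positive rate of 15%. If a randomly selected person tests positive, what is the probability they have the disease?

Let D = the rare event, + = positive/flagged.
P(D) = 1/40
P(+|D) = 80/100 = 4/5
P(+|D') = 15/100 = 3/20
P(+) = P(+|D)P(D) + P(+|D')P(D')
     = \frac{4}{5} × \frac{1}{40} + \frac{3}{20} × \frac{39}{40}
     = \frac{133}{800}
P(D|+) = P(+|D)P(D)/P(+) = \frac{16}{133}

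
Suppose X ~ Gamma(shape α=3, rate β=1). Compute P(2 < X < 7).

P(2 < X < 7) = ∫_{2}^{7} f(x) dx
where f(x) = \frac{x^{2} e^{- x}}{2}
= \frac{5 \left(-13 + 2 e^{5}\right)}{2 e^{7}}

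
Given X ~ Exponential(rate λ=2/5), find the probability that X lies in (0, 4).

P(0 < X < 4) = ∫_{0}^{4} f(x) dx
where f(x) = \frac{2 e^{- \frac{2 x}{5}}}{5}
= 1 - e^{- \frac{8}{5}}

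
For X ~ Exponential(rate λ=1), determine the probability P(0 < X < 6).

P(0 < X < 6) = ∫_{0}^{6} f(x) dx
where f(x) = e^{- x}
= 1 - e^{-6}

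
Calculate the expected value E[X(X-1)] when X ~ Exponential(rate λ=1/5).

E[X(X-1)] = E[X² - X] = E[X²] - E[X]
E[X] = 5
E[X²] = Var(X) + (E[X])² = 25 + (5)² = 50
E[X(X-1)] = 50 - 5 = 45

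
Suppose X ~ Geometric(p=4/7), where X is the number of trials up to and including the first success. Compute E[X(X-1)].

E[X(X-1)] = E[X² - X] = E[X²] - E[X]
E[X] = \frac{7}{4}
E[X²] = Var(X) + (E[X])² = \frac{21}{16} + (\frac{7}{4})² = \frac{35}{8}
E[X(X-1)] = \frac{35}{8} - \frac{7}{4} = \frac{21}{8}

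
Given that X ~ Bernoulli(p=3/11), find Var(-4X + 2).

For X ~ Bernoulli(p=3/11):
Var(X) = \frac{24}{121}
Var(-4X + 2) = (-4)² × Var(X) = 16 × \frac{24}{121} = \frac{384}{121}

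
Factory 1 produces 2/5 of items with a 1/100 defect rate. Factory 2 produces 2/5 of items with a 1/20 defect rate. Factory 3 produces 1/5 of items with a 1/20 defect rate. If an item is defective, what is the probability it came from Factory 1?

Using Bayes' theorem:
P(F1) = 2/5, P(D|F1) = 1/100
P(F2) = 2/5, P(D|F2) = 1/20
P(F3) = 1/5, P(D|F3) = 1/20
P(D) = P(D|F1)P(F1) + P(D|F2)P(F2) + P(D|F3)P(F3)
     = \frac{17}{500}
P(F1|D) = P(D|F1)P(F1) / P(D)
= \frac{2}{17}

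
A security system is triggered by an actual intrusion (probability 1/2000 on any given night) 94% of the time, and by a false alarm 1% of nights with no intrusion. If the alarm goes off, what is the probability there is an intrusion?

Let D = the rare event, + = positive/flagged.
P(D) = 1/2000
P(+|D) = 94/100 = 47/50
P(+|D') = 1/100
P(+) = P(+|D)P(D) + P(+|D')P(D')
     = \frac{47}{50} × \frac{1}{2000} + \frac{1}{100} × \frac{1999}{2000}
     = \frac{2093}{200000}
P(D|+) = P(+|D)P(D)/P(+) = \frac{94}{2093}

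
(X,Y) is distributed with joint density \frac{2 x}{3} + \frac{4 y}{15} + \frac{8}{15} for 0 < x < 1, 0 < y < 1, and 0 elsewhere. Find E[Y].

E[Y] = ∫_0^1 ∫_0^1 y × f(x,y) dx dy
= \frac{47}{90}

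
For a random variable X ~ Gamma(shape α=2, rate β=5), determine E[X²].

Using the identity E[X²] = Var(X) + (E[X])²:
E[X] = \frac{2}{5}
Var(X) = \frac{2}{25}
E[X²] = \frac{2}{25} + (\frac{2}{5})²
= \frac{6}{25}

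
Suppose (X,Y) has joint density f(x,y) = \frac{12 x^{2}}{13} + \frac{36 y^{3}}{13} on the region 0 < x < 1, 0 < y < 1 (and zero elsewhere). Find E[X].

E[X] = ∫_0^1 ∫_0^1 x × f(x,y) dy dx
= ∫_0^1 ∫_0^1 x × (\frac{12 x^{2}}{13} + \frac{36 y^{3}}{13}) dy dx
= \frac{15}{26}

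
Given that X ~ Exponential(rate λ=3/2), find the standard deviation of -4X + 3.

For X ~ Exponential(rate λ=3/2):
Var(X) = \frac{4}{9}
SD(X) = √(Var(X)) = √(\frac{4}{9}) = \frac{2}{3}
SD(-4X + 3) = |-4| × SD(X) = 4 × \frac{2}{3} = \frac{8}{3}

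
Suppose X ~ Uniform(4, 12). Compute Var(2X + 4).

For X ~ Uniform(4, 12):
Var(X) = \frac{16}{3}
Var(2X + 4) = (2)² × Var(X) = 4 × \frac{16}{3} = \frac{64}{3}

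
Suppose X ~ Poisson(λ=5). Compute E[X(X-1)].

E[X(X-1)] = E[X² - X] = E[X²] - E[X]
E[X] = 5
E[X²] = Var(X) + (E[X])² = 5 + (5)² = 30
E[X(X-1)] = 30 - 5 = 25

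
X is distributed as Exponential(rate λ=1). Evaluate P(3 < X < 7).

P(3 < X < 7) = ∫_{3}^{7} f(x) dx
where f(x) = e^{- x}
= - \frac{1 - e^{4}}{e^{7}}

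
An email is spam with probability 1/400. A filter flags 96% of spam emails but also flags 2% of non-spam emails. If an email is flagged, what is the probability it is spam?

Let D = the rare event, + = positive/flagged.
P(D) = 1/400
P(+|D) = 96/100 = 24/25
P(+|D') = 2/100 = 1/50
P(+) = P(+|D)P(D) + P(+|D')P(D')
     = \frac{24}{25} × \frac{1}{400} + \frac{1}{50} × \frac{399}{400}
     = \frac{447}{20000}
P(D|+) = P(+|D)P(D)/P(+) = \frac{16}{149}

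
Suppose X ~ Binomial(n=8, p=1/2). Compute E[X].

For X ~ Binomial(n=8, p=1/2), the expected value is:
E[X] = 4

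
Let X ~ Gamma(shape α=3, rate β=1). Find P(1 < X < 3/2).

P(1 < X < 3/2) = ∫_{1}^{3/2} f(x) dx
where f(x) = \frac{x^{2} e^{- x}}{2}
= - \frac{29}{8 e^{\frac{3}{2}}} + \frac{5}{2 e}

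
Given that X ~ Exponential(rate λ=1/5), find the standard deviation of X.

For X ~ Exponential(rate λ=1/5):
Var(X) = 25
SD(X) = √(Var(X)) = √(25) = 5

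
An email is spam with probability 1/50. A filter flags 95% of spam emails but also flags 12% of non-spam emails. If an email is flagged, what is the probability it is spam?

Let D = the rare event, + = positive/flagged.
P(D) = 1/50
P(+|D) = 95/100 = 19/20
P(+|D') = 12/100 = 3/25
P(+) = P(+|D)P(D) + P(+|D')P(D')
     = \frac{19}{20} × \frac{1}{50} + \frac{3}{25} × \frac{49}{50}
     = \frac{683}{5000}
P(D|+) = P(+|D)P(D)/P(+) = \frac{95}{683}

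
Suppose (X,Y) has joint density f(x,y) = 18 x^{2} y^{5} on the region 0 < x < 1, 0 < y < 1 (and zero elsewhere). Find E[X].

E[X] = ∫_0^1 ∫_0^1 x × f(x,y) dy dx
= ∫_0^1 ∫_0^1 x × (18 x^{2} y^{5}) dy dx
= \frac{3}{4}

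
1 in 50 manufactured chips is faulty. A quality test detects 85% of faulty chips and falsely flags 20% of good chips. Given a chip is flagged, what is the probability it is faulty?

Let D = the rare event, + = positive/flagged.
P(D) = 1/50
P(+|D) = 85/100 = 17/20
P(+|D') = 20/100 = 1/5
P(+) = P(+|D)P(D) + P(+|D')P(D')
     = \frac{17}{20} × \frac{1}{50} + \frac{1}{5} × \frac{49}{50}
     = \frac{213}{1000}
P(D|+) = P(+|D)P(D)/P(+) = \frac{17}{213}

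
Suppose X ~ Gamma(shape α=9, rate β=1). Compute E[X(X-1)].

E[X(X-1)] = E[X² - X] = E[X²] - E[X]
E[X] = 9
E[X²] = Var(X) + (E[X])² = 9 + (9)² = 90
E[X(X-1)] = 90 - 9 = 81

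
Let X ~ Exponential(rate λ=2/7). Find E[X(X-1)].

E[X(X-1)] = E[X² - X] = E[X²] - E[X]
E[X] = \frac{7}{2}
E[X²] = Var(X) + (E[X])² = \frac{49}{4} + (\frac{7}{2})² = \frac{49}{2}
E[X(X-1)] = \frac{49}{2} - \frac{7}{2} = 21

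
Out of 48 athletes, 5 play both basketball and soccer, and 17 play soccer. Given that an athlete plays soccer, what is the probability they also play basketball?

P(A ∩ B) = 5/48
P(B) = 17/48
P(A|B) = P(A ∩ B) / P(B) = (5/48) / (17/48) = 5/17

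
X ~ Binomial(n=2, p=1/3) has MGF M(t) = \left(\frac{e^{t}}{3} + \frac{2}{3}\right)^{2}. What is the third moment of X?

To find E[X^3], compute M^(3)(0):
M^(1)(t) = \frac{2 \left(\frac{e^{t}}{3} + \frac{2}{3}\right) e^{t}}{3}
M^(2)(t) = \frac{2 \left(\frac{e^{t}}{3} + \frac{2}{3}\right) e^{t}}{3} + \frac{2 e^{2 t}}{9}
M^(3)(t) = \frac{2 \left(\frac{e^{t}}{3} + \frac{2}{3}\right) e^{t}}{3} + \frac{2 e^{2 t}}{3}
M^(3)(0) = \frac{4}{3}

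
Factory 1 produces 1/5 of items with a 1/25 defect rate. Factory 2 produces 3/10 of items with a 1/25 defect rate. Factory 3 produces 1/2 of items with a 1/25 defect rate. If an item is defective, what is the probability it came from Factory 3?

Using Bayes' theorem:
P(F1) = 1/5, P(D|F1) = 1/25
P(F2) = 3/10, P(D|F2) = 1/25
P(F3) = 1/2, P(D|F3) = 1/25
P(D) = P(D|F1)P(F1) + P(D|F2)P(F2) + P(D|F3)P(F3)
     = \frac{1}{25}
P(F3|D) = P(D|F3)P(F3) / P(D)
= \frac{1}{2}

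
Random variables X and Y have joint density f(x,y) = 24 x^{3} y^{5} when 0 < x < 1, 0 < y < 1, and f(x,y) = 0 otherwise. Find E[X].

E[X] = ∫_0^1 ∫_0^1 x × f(x,y) dy dx
= ∫_0^1 ∫_0^1 x × (24 x^{3} y^{5}) dy dx
= \frac{4}{5}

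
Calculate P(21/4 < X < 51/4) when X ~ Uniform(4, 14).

P(21/4 < X < 51/4) = ∫_{21/4}^{51/4} f(x) dx
where f(x) = \frac{1}{10}
= \frac{3}{4}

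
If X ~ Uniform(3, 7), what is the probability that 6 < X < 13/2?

P(6 < X < 13/2) = ∫_{6}^{13/2} f(x) dx
where f(x) = \frac{1}{4}
= \frac{1}{8}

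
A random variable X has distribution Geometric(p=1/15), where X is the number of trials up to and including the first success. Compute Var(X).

For X ~ Geometric(p=1/15), where X is the number of trials up to and including the first success:
Var(X) = 210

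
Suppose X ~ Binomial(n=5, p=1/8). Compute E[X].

For X ~ Binomial(n=5, p=1/8), the expected value is:
E[X] = \frac{5}{8}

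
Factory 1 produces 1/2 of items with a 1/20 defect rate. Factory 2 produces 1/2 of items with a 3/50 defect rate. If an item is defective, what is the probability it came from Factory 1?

Using Bayes' theorem:
P(F1) = 1/2, P(D|F1) = 1/20
P(F2) = 1/2, P(D|F2) = 3/50
P(D) = P(D|F1)P(F1) + P(D|F2)P(F2)
     = \frac{11}{200}
P(F1|D) = P(D|F1)P(F1) / P(D)
= \frac{5}{11}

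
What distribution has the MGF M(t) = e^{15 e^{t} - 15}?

The MGF M(t) = e^{15 e^{t} - 15} is the standard form for the Poisson distribution.
Comparing with the known MGF formula identifies: Poisson(λ=15)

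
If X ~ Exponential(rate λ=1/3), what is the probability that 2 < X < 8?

P(2 < X < 8) = ∫_{2}^{8} f(x) dx
where f(x) = \frac{e^{- \frac{x}{3}}}{3}
= - \frac{1 - e^{2}}{e^{\frac{8}{3}}}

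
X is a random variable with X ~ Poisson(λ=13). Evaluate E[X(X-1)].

E[X(X-1)] = E[X² - X] = E[X²] - E[X]
E[X] = 13
E[X²] = Var(X) + (E[X])² = 13 + (13)² = 182
E[X(X-1)] = 182 - 13 = 169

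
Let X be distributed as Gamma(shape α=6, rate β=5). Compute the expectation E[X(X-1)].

E[X(X-1)] = E[X² - X] = E[X²] - E[X]
E[X] = \frac{6}{5}
E[X²] = Var(X) + (E[X])² = \frac{6}{25} + (\frac{6}{5})² = \frac{42}{25}
E[X(X-1)] = \frac{42}{25} - \frac{6}{5} = \frac{12}{25}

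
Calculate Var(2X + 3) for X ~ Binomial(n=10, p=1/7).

For X ~ Binomial(n=10, p=1/7):
Var(X) = \frac{60}{49}
Var(2X + 3) = (2)² × Var(X) = 4 × \frac{60}{49} = \frac{240}{49}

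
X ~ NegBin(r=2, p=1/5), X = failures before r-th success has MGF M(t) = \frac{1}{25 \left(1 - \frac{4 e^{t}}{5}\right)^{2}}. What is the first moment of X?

To find E[X], compute M^(1)(0):
M^(1)(t) = \frac{8 e^{t}}{125 \left(1 - \frac{4 e^{t}}{5}\right)^{3}}
M^(1)(0) = 8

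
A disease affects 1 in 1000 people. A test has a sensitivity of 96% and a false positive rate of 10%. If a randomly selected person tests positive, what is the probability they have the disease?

Let D = the rare event, + = positive/flagged.
P(D) = 1/1000
P(+|D) = 96/100 = 24/25
P(+|D') = 10/100 = 1/10
P(+) = P(+|D)P(D) + P(+|D')P(D')
     = \frac{24}{25} × \frac{1}{1000} + \frac{1}{10} × \frac{999}{1000}
     = \frac{5043}{50000}
P(D|+) = P(+|D)P(D)/P(+) = \frac{16}{1681}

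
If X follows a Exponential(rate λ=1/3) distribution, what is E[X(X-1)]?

E[X(X-1)] = E[X² - X] = E[X²] - E[X]
E[X] = 3
E[X²] = Var(X) + (E[X])² = 9 + (3)² = 18
E[X(X-1)] = 18 - 3 = 15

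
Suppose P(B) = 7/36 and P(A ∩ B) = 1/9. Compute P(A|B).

P(A|B) = P(A ∩ B) / P(B)
= (1/9) / (7/36)
= 4/7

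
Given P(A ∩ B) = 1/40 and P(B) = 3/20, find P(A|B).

P(A|B) = P(A ∩ B) / P(B)
= (1/40) / (3/20)
= 1/6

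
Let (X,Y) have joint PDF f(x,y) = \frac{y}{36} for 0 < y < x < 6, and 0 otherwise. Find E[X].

f_X(x) = ∫_0^x \frac{y}{36} dy = \frac{x^{2}}{72}
E[X] = ∫_0^6 x × (\frac{x^{2}}{72}) dx = \frac{9}{2}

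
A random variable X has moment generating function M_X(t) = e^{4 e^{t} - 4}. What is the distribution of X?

The MGF M(t) = e^{4 e^{t} - 4} is the standard form for the Poisson distribution.
Comparing with the known MGF formula identifies: Poisson(λ=4)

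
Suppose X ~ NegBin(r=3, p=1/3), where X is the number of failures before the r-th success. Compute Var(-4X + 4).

For X ~ NegBin(r=3, p=1/3), where X is the number of failures before the r-th success:
Var(X) = 18
Var(-4X + 4) = (-4)² × Var(X) = 16 × 18 = 288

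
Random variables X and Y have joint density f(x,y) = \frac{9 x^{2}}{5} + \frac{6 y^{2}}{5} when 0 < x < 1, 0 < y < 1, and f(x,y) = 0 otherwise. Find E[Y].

E[Y] = ∫_0^1 ∫_0^1 y × f(x,y) dx dy
= \frac{3}{5}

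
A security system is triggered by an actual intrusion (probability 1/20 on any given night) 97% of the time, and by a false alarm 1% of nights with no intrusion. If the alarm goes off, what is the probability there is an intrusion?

Let D = the rare event, + = positive/flagged.
P(D) = 1/20
P(+|D) = 97/100
P(+|D') = 1/100
P(+) = P(+|D)P(D) + P(+|D')P(D')
     = \frac{97}{100} × \frac{1}{20} + \frac{1}{100} × \frac{19}{20}
     = \frac{29}{500}
P(D|+) = P(+|D)P(D)/P(+) = \frac{97}{116}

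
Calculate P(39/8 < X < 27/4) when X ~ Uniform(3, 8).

P(39/8 < X < 27/4) = ∫_{39/8}^{27/4} f(x) dx
where f(x) = \frac{1}{5}
= \frac{3}{8}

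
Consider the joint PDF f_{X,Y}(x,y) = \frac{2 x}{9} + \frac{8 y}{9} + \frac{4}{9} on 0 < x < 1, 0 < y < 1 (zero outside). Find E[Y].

E[Y] = ∫_0^1 ∫_0^1 y × f(x,y) dx dy
= \frac{31}{54}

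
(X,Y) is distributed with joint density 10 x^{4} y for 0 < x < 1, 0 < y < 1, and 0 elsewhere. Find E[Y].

E[Y] = ∫_0^1 ∫_0^1 y × f(x,y) dx dy
= \frac{2}{3}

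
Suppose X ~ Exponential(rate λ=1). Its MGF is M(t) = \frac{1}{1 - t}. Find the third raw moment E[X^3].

To find E[X^3], compute M^(3)(0):
M^(1)(t) = \frac{1}{\left(1 - t\right)^{2}}
M^(2)(t) = \frac{2}{\left(1 - t\right)^{3}}
M^(3)(t) = \frac{6}{\left(1 - t\right)^{4}}
M^(3)(0) = 6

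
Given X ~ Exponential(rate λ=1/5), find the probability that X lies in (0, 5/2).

P(0 < X < 5/2) = ∫_{0}^{5/2} f(x) dx
where f(x) = \frac{e^{- \frac{x}{5}}}{5}
= 1 - e^{- \frac{1}{2}}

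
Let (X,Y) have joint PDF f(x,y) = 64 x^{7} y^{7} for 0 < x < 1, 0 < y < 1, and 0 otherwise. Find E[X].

E[X] = ∫_0^1 ∫_0^1 x × f(x,y) dy dx
= ∫_0^1 ∫_0^1 x × (64 x^{7} y^{7}) dy dx
= \frac{8}{9}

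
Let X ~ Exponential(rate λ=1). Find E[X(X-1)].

E[X(X-1)] = E[X² - X] = E[X²] - E[X]
E[X] = 1
E[X²] = Var(X) + (E[X])² = 1 + (1)² = 2
E[X(X-1)] = 2 - 1 = 1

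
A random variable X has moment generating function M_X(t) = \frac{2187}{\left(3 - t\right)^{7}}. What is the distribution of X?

The MGF M(t) = \frac{2187}{\left(3 - t\right)^{7}} is the standard form for the Gamma distribution.
Comparing with the known MGF formula identifies: Gamma(shape α=7, rate β=3)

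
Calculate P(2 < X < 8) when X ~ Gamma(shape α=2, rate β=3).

P(2 < X < 8) = ∫_{2}^{8} f(x) dx
where f(x) = 9 x e^{- 3 x}
= \frac{-25 + 7 e^{18}}{e^{24}}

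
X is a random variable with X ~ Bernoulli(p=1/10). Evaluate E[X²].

Using the identity E[X²] = Var(X) + (E[X])²:
E[X] = \frac{1}{10}
Var(X) = \frac{9}{100}
E[X²] = \frac{9}{100} + (\frac{1}{10})²
= \frac{1}{10}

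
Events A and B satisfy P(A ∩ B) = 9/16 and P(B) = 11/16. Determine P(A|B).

P(A|B) = P(A ∩ B) / P(B)
= (9/16) / (11/16)
= 9/11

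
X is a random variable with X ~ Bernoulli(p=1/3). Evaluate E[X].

For X ~ Bernoulli(p=1/3), the expected value is:
E[X] = \frac{1}{3}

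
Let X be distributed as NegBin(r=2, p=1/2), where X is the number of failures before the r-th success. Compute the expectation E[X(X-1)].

E[X(X-1)] = E[X² - X] = E[X²] - E[X]
E[X] = 2
E[X²] = Var(X) + (E[X])² = 4 + (2)² = 8
E[X(X-1)] = 8 - 2 = 6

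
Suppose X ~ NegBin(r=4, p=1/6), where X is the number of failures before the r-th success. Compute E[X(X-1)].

E[X(X-1)] = E[X² - X] = E[X²] - E[X]
E[X] = 20
E[X²] = Var(X) + (E[X])² = 120 + (20)² = 520
E[X(X-1)] = 520 - 20 = 500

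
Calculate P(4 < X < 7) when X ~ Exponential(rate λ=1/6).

P(4 < X < 7) = ∫_{4}^{7} f(x) dx
where f(x) = \frac{e^{- \frac{x}{6}}}{6}
= - \frac{1}{e^{\frac{7}{6}}} + e^{- \frac{2}{3}}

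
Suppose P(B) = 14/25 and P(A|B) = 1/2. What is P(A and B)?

By definition, P(A|B) = P(A ∩ B) / P(B)
So P(A ∩ B) = P(A|B) × P(B)
= 1/2 × 14/25
= 7/25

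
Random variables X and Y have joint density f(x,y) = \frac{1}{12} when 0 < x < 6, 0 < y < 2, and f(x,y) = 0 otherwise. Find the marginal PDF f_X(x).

f_X(x) = ∫_0^2 f(x,y) dy
= ∫_0^2 \frac{1}{12} dy
= \frac{1}{6} for 0 < x < 6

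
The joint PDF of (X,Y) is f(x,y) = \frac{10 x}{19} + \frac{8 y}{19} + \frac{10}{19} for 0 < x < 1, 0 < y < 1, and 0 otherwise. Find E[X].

E[X] = ∫_0^1 ∫_0^1 x × f(x,y) dy dx
= ∫_0^1 ∫_0^1 x × (\frac{10 x}{19} + \frac{8 y}{19} + \frac{10}{19}) dy dx
= \frac{31}{57}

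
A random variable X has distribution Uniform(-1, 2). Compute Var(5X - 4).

For X ~ Uniform(-1, 2):
Var(X) = \frac{3}{4}
Var(5X - 4) = (5)² × Var(X) = 25 × \frac{3}{4} = \frac{75}{4}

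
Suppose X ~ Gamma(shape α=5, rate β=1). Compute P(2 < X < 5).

P(2 < X < 5) = ∫_{2}^{5} f(x) dx
where f(x) = \frac{x^{4} e^{- x}}{24}
= \frac{-523 + 56 e^{3}}{8 e^{5}}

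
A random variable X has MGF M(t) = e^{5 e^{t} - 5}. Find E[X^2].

To find E[X^2], compute M^(2)(0):
M^(1)(t) = 5 e^{t} e^{5 e^{t} - 5}
M^(2)(t) = 25 e^{2 t} e^{5 e^{t} - 5} + 5 e^{t} e^{5 e^{t} - 5}
M^(2)(0) = 30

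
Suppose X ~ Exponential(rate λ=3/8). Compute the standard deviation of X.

For X ~ Exponential(rate λ=3/8):
Var(X) = \frac{64}{9}
SD(X) = √(Var(X)) = √(\frac{64}{9}) = \frac{8}{3}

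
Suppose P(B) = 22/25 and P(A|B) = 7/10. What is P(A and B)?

By definition, P(A|B) = P(A ∩ B) / P(B)
So P(A ∩ B) = P(A|B) × P(B)
= 7/10 × 22/25
= 77/125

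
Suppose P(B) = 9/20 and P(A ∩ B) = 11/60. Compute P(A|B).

P(A|B) = P(A ∩ B) / P(B)
= (11/60) / (9/20)
= 11/27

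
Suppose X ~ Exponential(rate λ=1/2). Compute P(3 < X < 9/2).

P(3 < X < 9/2) = ∫_{3}^{9/2} f(x) dx
where f(x) = \frac{e^{- \frac{x}{2}}}{2}
= - \frac{1}{e^{\frac{9}{4}}} + e^{- \frac{3}{2}}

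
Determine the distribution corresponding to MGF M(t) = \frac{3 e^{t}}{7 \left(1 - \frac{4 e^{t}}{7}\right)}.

The MGF M(t) = \frac{3 e^{t}}{7 \left(1 - \frac{4 e^{t}}{7}\right)} is the standard form for the Geometric distribution.
Comparing with the known MGF formula identifies: Geometric(p=3/7), X = trial number of first success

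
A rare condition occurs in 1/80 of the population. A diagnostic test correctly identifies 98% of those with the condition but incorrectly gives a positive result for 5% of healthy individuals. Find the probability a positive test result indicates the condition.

Let D = the rare event, + = positive/flagged.
P(D) = 1/80
P(+|D) = 98/100 = 49/50
P(+|D') = 5/100 = 1/20
P(+) = P(+|D)P(D) + P(+|D')P(D')
     = \frac{49}{50} × \frac{1}{80} + \frac{1}{20} × \frac{79}{80}
     = \frac{493}{8000}
P(D|+) = P(+|D)P(D)/P(+) = \frac{98}{493}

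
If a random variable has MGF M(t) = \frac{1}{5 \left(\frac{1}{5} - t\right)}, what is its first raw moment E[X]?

To find E[X], compute M^(1)(0):
M^(1)(t) = \frac{1}{5 \left(\frac{1}{5} - t\right)^{2}}
M^(1)(0) = 5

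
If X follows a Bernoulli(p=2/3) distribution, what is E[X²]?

Using the identity E[X²] = Var(X) + (E[X])²:
E[X] = \frac{2}{3}
Var(X) = \frac{2}{9}
E[X²] = \frac{2}{9} + (\frac{2}{3})²
= \frac{2}{3}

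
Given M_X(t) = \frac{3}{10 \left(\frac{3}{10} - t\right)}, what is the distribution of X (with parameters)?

The MGF M(t) = \frac{3}{10 \left(\frac{3}{10} - t\right)} is the standard form for the Exponential distribution.
Comparing with the known MGF formula identifies: Exponential(rate λ=3/10)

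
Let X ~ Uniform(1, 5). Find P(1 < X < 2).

P(1 < X < 2) = ∫_{1}^{2} f(x) dx
where f(x) = \frac{1}{4}
= \frac{1}{4}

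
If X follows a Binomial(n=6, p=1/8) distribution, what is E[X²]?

Using the identity E[X²] = Var(X) + (E[X])²:
E[X] = \frac{3}{4}
Var(X) = \frac{21}{32}
E[X²] = \frac{21}{32} + (\frac{3}{4})²
= \frac{39}{32}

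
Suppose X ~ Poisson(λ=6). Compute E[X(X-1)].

E[X(X-1)] = E[X² - X] = E[X²] - E[X]
E[X] = 6
E[X²] = Var(X) + (E[X])² = 6 + (6)² = 42
E[X(X-1)] = 42 - 6 = 36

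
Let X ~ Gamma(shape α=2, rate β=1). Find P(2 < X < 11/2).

P(2 < X < 11/2) = ∫_{2}^{11/2} f(x) dx
where f(x) = x e^{- x}
= - \frac{13}{2 e^{\frac{11}{2}}} + \frac{3}{e^{2}}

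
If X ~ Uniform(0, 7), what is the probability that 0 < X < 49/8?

P(0 < X < 49/8) = ∫_{0}^{49/8} f(x) dx
where f(x) = \frac{1}{7}
= \frac{7}{8}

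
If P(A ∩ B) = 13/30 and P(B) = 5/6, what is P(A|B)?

P(A|B) = P(A ∩ B) / P(B)
= (13/30) / (5/6)
= 13/25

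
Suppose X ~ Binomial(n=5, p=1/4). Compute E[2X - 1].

For X ~ Binomial(n=5, p=1/4):
E[X] = \frac{5}{4}
E[2X - 1] = 2 × E[X] - 1 = \frac{3}{2}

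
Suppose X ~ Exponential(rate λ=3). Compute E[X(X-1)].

E[X(X-1)] = E[X² - X] = E[X²] - E[X]
E[X] = \frac{1}{3}
E[X²] = Var(X) + (E[X])² = \frac{1}{9} + (\frac{1}{3})² = \frac{2}{9}
E[X(X-1)] = \frac{2}{9} - \frac{1}{3} = - \frac{1}{9}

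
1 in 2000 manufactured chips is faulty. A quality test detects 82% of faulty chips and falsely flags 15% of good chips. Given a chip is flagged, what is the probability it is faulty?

Let D = the rare event, + = positive/flagged.
P(D) = 1/2000
P(+|D) = 82/100 = 41/50
P(+|D') = 15/100 = 3/20
P(+) = P(+|D)P(D) + P(+|D')P(D')
     = \frac{41}{50} × \frac{1}{2000} + \frac{3}{20} × \frac{1999}{2000}
     = \frac{30067}{200000}
P(D|+) = P(+|D)P(D)/P(+) = \frac{82}{30067}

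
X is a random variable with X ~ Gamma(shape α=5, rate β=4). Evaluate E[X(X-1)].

E[X(X-1)] = E[X² - X] = E[X²] - E[X]
E[X] = \frac{5}{4}
E[X²] = Var(X) + (E[X])² = \frac{5}{16} + (\frac{5}{4})² = \frac{15}{8}
E[X(X-1)] = \frac{15}{8} - \frac{5}{4} = \frac{5}{8}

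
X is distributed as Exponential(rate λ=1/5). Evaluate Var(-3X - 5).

For X ~ Exponential(rate λ=1/5):
Var(X) = 25
Var(-3X - 5) = (-3)² × Var(X) = 9 × 25 = 225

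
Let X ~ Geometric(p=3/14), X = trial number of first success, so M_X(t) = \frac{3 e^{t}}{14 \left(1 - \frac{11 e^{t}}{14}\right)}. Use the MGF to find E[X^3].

To find E[X^3], compute M^(3)(0):
M^(1)(t) = \frac{3 e^{t}}{14 \left(1 - \frac{11 e^{t}}{14}\right)} + \frac{33 e^{2 t}}{196 \left(1 - \frac{11 e^{t}}{14}\right)^{2}}
M^(2)(t) = \frac{3 e^{t}}{14 \left(1 - \frac{11 e^{t}}{14}\right)} + \frac{99 e^{2 t}}{196 \left(1 - \frac{11 e^{t}}{14}\right)^{2}} + \frac{363 e^{3 t}}{1372 \left(1 - \frac{11 e^{t}}{14}\right)^{3}}
M^(3)(t) = \frac{3 e^{t}}{14 \left(1 - \frac{11 e^{t}}{14}\right)} + \frac{33 e^{2 t}}{28 \left(1 - \frac{11 e^{t}}{14}\right)^{2}} + \frac{1089 e^{3 t}}{686 \left(1 - \frac{11 e^{t}}{14}\right)^{3}} + \frac{11979 e^{4 t}}{19208 \left(1 - \frac{11 e^{t}}{14}\right)^{4}}
M^(3)(0) = \frac{4354}{9}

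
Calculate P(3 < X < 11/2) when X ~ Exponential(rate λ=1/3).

P(3 < X < 11/2) = ∫_{3}^{11/2} f(x) dx
where f(x) = \frac{e^{- \frac{x}{3}}}{3}
= - \frac{1}{e^{\frac{11}{6}}} + e^{-1}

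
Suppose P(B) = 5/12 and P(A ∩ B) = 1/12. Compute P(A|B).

P(A|B) = P(A ∩ B) / P(B)
= (1/12) / (5/12)
= 1/5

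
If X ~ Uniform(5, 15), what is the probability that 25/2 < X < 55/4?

P(25/2 < X < 55/4) = ∫_{25/2}^{55/4} f(x) dx
where f(x) = \frac{1}{10}
= \frac{1}{8}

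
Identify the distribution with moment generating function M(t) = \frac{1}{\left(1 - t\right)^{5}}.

The MGF M(t) = \frac{1}{\left(1 - t\right)^{5}} is the standard form for the Gamma distribution.
Comparing with the known MGF formula identifies: Gamma(shape α=5, rate β=1)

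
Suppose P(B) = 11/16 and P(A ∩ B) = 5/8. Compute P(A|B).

P(A|B) = P(A ∩ B) / P(B)
= (5/8) / (11/16)
= 10/11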